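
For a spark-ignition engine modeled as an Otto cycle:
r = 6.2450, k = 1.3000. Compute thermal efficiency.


r^(k-1) = 1.7324
eta = 1 - 1/1.7324 = 0.4228 = 42.2781%

42.2781%


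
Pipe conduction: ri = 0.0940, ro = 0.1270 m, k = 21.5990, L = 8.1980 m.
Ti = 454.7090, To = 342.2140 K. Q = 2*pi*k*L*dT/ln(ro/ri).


dT = 112.4950 K
ln(ro/ri) = 0.3009
Q = 2*pi*21.5990*8.1980*112.4950 / 0.3009 = 415952.3351 W

415952.3351 W


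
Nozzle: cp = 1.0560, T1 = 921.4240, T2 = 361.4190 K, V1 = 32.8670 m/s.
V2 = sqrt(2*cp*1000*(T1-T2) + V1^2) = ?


dT = 560.0050 K
2*cp*1000*dT = 1182730.5600
V1^2 = 1080.2397
V2 = sqrt(1183810.7997) = 1088.0307 m/s

1088.0307 m/s


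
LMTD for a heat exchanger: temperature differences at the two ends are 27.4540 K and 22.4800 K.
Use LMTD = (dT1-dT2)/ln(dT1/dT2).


dT1/dT2 = 1.2213
ln(dT1/dT2) = 0.1999
LMTD = 4.9740 / 0.1999 = 24.8842 K

24.8842 K


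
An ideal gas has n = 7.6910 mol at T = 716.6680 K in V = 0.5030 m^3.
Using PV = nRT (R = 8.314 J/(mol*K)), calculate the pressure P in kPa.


P = nRT/V = 7.6910 * 8.314 * 716.6680 / 0.5030
= 45825.8833 / 0.5030 = 91105.1358 Pa = 91.1051 kPa

91.1051 kPa


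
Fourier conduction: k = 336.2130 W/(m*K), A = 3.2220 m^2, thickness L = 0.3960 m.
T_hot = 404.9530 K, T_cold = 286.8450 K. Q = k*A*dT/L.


dT = 118.1080 K
Q = 336.2130 * 3.2220 * 118.1080 / 0.3960 = 323090.4844 W

323090.4844 W


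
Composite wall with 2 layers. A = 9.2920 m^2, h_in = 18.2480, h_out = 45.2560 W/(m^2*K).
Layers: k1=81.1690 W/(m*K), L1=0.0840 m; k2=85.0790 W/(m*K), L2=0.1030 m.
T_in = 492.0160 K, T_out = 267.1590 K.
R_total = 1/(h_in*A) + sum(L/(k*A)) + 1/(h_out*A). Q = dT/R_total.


R_conv_in = 1/(18.2480*9.2920) = 0.0059
R_1 = 0.0840/(81.1690*9.2920) = 0.0001
R_2 = 0.1030/(85.0790*9.2920) = 0.0001
R_conv_out = 1/(45.2560*9.2920) = 0.0024
R_total = 0.0085 K/W
Q = 224.8570 / 0.0085 = 26400.0964 W

R_total = 0.0085 K/W, Q = 26400.0964 W


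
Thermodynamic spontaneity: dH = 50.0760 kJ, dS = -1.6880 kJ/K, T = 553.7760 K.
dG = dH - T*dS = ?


T*dS = 553.7760 * -1.6880 = -934.7739 kJ
dG = 50.0760 + 934.7739 = 984.8499 kJ (non-spontaneous)

dG = 984.8499 kJ, non-spontaneous


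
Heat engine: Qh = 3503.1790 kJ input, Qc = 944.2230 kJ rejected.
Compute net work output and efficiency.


W = 3503.1790 - 944.2230 = 2558.9560 kJ
eta = 2558.9560 / 3503.1790 = 0.7305 = 73.0467%

W = 2558.9560 kJ, eta = 73.0467%


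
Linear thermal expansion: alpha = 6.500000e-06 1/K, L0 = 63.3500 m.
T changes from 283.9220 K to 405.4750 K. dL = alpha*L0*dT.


dT = 121.5530 K
dL = 6.500000e-06 * 63.3500 * 121.5530 = 0.050052 m
L_final = 63.400052 m

dL = 0.050052 m


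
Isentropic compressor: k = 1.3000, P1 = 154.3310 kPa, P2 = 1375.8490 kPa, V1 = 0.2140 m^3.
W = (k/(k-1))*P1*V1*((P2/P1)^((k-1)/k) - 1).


(k-1)/k = 0.2308
(P2/P1)^exp = 1.6568
W = 4.3333 * 154.3310 * 0.2140 * (1.6568 - 1) = 93.9921 kJ

93.9921 kJ


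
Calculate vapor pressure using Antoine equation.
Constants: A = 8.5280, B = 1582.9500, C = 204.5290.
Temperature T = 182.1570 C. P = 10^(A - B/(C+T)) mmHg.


C+T = 386.6860
B/(C+T) = 4.0936
log10(P) = 8.5280 - 4.0936 = 4.4344
P = 10^4.4344 = 27187.4499 mmHg

27187.4499 mmHg


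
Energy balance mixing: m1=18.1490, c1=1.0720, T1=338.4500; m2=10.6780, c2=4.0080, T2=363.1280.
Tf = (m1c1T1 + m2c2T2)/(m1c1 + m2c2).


num = 22125.7341
den = 62.2532
Tf = 355.4155 K

355.4155 K


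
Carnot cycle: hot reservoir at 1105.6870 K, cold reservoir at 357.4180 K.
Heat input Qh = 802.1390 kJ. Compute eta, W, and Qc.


eta = 1 - 357.4180/1105.6870 = 0.6767
W = 0.6767 * 802.1390 = 542.8442 kJ
Qc = 802.1390 - 542.8442 = 259.2948 kJ

eta = 67.6746%, W = 542.8442 kJ, Qc = 259.2948 kJ


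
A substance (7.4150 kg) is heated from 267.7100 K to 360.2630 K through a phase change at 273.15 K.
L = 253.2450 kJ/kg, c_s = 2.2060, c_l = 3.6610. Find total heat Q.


Q1 (sensible, solid) = 7.4150 * 2.2060 * 5.4400 = 88.9847 kJ
Q2 (latent) = 7.4150 * 253.2450 = 1877.8117 kJ
Q3 (sensible, liquid) = 7.4150 * 3.6610 * 87.1130 = 2364.7969 kJ
Q_total = 4331.5934 kJ

4331.5934 kJ


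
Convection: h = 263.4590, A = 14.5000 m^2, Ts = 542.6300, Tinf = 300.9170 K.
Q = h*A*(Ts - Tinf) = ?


dT = 241.7130 K
Q = 263.4590 * 14.5000 * 241.7130 = 923381.2464 W

923381.2464 W


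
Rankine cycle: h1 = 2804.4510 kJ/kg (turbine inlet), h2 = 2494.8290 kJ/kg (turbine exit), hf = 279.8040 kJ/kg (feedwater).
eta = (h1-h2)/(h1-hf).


W = 309.6220 kJ/kg
Q_in = 2524.6470 kJ/kg
eta = 0.1226 = 12.2640%

eta = 12.2640%


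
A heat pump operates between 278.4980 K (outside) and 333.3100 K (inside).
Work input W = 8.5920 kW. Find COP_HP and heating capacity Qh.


COP = 333.3100 / 54.8120 = 6.0810
Qh = 6.0810 * 8.5920 = 52.2477 kW

COP = 6.0810, Qh = 52.2477 kW


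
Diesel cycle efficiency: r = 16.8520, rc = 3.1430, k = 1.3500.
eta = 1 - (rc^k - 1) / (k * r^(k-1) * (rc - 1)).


r^(k-1) = 2.6874
rc^k = 4.6926
eta = 0.5250 = 52.5048%

52.5048%


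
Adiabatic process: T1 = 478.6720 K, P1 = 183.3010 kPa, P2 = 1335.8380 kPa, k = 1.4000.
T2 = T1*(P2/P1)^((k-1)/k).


(k-1)/k = 0.2857
(P2/P1)^exp = 1.7638
T2 = 478.6720 * 1.7638 = 844.2907 K

844.2907 K


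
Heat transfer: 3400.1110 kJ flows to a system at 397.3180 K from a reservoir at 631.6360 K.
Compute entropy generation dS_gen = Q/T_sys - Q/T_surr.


dS_sys = 3400.1110/397.3180 = 8.5577 kJ/K
dS_surr = -3400.1110/631.6360 = -5.3830 kJ/K
dS_gen = 8.5577 - 5.3830 = 3.1746 kJ/K (irreversible)

dS_gen = 3.1746 kJ/K, irreversible


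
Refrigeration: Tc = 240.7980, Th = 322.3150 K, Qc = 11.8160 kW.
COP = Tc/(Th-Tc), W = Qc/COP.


COP = 240.7980 / 81.5170 = 2.9540
W = 11.8160 / 2.9540 = 4.0001 kW

COP = 2.9540, W = 4.0001 kW


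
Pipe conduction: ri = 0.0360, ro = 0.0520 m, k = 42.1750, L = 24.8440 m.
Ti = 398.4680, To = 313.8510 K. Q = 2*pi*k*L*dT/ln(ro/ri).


dT = 84.6170 K
ln(ro/ri) = 0.3677
Q = 2*pi*42.1750*24.8440*84.6170 / 0.3677 = 1514925.2599 W

1514925.2599 W


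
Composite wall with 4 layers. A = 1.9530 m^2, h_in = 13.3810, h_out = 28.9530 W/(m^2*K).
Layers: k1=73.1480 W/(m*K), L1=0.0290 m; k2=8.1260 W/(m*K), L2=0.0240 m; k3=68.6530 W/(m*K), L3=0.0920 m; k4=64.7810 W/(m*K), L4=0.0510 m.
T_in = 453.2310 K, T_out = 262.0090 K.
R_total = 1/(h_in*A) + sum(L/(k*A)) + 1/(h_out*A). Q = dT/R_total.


R_conv_in = 1/(13.3810*1.9530) = 0.0383
R_1 = 0.0290/(73.1480*1.9530) = 0.0002
R_2 = 0.0240/(8.1260*1.9530) = 0.0015
R_3 = 0.0920/(68.6530*1.9530) = 0.0007
R_4 = 0.0510/(64.7810*1.9530) = 0.0004
R_conv_out = 1/(28.9530*1.9530) = 0.0177
R_total = 0.0588 K/W
Q = 191.2220 / 0.0588 = 3254.5562 W

R_total = 0.0588 K/W, Q = 3254.5562 W


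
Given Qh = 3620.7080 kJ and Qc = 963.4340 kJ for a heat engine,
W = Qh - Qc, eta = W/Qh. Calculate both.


W = 3620.7080 - 963.4340 = 2657.2740 kJ
eta = 2657.2740 / 3620.7080 = 0.7339 = 73.3910%

W = 2657.2740 kJ, eta = 73.3910%


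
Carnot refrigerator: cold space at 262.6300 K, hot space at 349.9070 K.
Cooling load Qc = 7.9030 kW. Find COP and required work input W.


COP = 262.6300 / 87.2770 = 3.0092
W = 7.9030 / 3.0092 = 2.6263 kW

COP = 3.0092, W = 2.6263 kW


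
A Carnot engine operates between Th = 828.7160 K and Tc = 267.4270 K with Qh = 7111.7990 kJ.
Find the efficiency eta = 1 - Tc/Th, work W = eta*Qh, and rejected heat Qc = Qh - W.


eta = 1 - 267.4270/828.7160 = 0.6773
W = 0.6773 * 7111.7990 = 4816.8185 kJ
Qc = 7111.7990 - 4816.8185 = 2294.9805 kJ

eta = 67.7300%, W = 4816.8185 kJ, Qc = 2294.9805 kJ


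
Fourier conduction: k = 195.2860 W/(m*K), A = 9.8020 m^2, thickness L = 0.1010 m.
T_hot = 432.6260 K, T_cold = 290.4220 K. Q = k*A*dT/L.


dT = 142.2040 K
Q = 195.2860 * 9.8020 * 142.2040 / 0.1010 = 2695108.4581 W

2695108.4581 W


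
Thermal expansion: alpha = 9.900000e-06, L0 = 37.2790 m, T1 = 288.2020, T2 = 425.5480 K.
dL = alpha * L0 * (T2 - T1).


dT = 137.3460 K
dL = 9.900000e-06 * 37.2790 * 137.3460 = 0.050689 m
L_final = 37.329689 m

dL = 0.050689 m


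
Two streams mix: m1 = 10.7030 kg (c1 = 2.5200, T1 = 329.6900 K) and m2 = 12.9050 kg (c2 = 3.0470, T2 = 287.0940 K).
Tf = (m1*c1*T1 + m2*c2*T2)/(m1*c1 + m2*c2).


num = 20181.2304
den = 66.2931
Tf = 304.4243 K

304.4243 K


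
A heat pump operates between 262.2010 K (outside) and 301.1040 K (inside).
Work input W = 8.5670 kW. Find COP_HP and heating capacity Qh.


COP = 301.1040 / 38.9030 = 7.7399
Qh = 7.7399 * 8.5670 = 66.3074 kW

COP = 7.7399, Qh = 66.3074 kW


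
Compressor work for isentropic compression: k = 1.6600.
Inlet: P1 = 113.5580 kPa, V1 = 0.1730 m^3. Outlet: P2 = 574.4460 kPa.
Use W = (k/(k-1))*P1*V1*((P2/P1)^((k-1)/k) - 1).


(k-1)/k = 0.3976
(P2/P1)^exp = 1.9051
W = 2.5152 * 113.5580 * 0.1730 * (1.9051 - 1) = 44.7220 kJ

44.7220 kJ


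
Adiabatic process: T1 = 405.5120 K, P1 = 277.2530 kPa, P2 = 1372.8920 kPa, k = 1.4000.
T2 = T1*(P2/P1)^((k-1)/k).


(k-1)/k = 0.2857
(P2/P1)^exp = 1.5794
T2 = 405.5120 * 1.5794 = 640.4815 K

640.4815 K


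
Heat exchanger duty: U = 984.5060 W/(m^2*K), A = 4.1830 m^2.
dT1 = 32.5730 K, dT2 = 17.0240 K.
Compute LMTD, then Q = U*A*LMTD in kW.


LMTD = 23.9636 K
Q = 984.5060 * 4.1830 * 23.9636 = 98686.5470 W = 98.6865 kW

98.6865 kW


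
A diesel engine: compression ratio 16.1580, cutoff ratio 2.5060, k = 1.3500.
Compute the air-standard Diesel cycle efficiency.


r^(k-1) = 2.6481
rc^k = 3.4564
eta = 0.5437 = 54.3747%

54.3747%


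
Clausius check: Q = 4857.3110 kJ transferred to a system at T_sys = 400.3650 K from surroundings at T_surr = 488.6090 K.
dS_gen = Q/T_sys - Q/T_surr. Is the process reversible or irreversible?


dS_sys = 4857.3110/400.3650 = 12.1322 kJ/K
dS_surr = -4857.3110/488.6090 = -9.9411 kJ/K
dS_gen = 12.1322 - 9.9411 = 2.1911 kJ/K (irreversible)

dS_gen = 2.1911 kJ/K, irreversible


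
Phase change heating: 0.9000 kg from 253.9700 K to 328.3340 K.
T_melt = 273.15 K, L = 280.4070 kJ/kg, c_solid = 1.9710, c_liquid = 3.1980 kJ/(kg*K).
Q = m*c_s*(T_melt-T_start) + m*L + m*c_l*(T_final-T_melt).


Q1 (sensible, solid) = 0.9000 * 1.9710 * 19.1800 = 34.0234 kJ
Q2 (latent) = 0.9000 * 280.4070 = 252.3663 kJ
Q3 (sensible, liquid) = 0.9000 * 3.1980 * 55.1840 = 158.8306 kJ
Q_total = 445.2203 kJ

445.2203 kJ


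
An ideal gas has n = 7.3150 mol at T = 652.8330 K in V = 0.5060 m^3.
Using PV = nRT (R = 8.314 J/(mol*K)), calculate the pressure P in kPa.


P = nRT/V = 7.3150 * 8.314 * 652.8330 / 0.5060
= 39703.2858 / 0.5060 = 78464.9917 Pa = 78.4650 kPa

78.4650 kPa


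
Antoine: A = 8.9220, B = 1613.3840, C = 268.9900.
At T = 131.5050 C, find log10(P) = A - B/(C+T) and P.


C+T = 400.4950
B/(C+T) = 4.0285
log10(P) = 8.9220 - 4.0285 = 4.8935
P = 10^4.8935 = 78257.3680 mmHg

78257.3680 mmHg


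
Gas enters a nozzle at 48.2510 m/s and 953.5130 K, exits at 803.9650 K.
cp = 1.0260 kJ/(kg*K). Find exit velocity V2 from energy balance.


dT = 149.5480 K
2*cp*1000*dT = 306872.4960
V1^2 = 2328.1590
V2 = sqrt(309200.6550) = 556.0581 m/s

556.0581 m/s


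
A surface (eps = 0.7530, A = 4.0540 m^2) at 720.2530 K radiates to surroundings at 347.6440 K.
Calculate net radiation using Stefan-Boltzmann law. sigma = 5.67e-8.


T^4 = 2.6912e+11
Tsurr^4 = 1.4606e+10
Q = 0.7530 * 5.67e-8 * 4.0540 * 2.5451e+11 = 44052.1410 W

44052.1410 W


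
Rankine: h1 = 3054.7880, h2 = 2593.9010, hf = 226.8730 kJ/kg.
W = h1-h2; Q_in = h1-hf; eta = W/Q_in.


W = 460.8870 kJ/kg
Q_in = 2827.9150 kJ/kg
eta = 0.1630 = 16.2978%

eta = 16.2978%


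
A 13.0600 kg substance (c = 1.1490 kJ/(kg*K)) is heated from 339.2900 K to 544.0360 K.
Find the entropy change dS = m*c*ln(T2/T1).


T2/T1 = 1.6035
ln(T2/T1) = 0.4722
dS = 13.0600 * 1.1490 * 0.4722 = 7.0852 kJ/K

7.0852 kJ/K


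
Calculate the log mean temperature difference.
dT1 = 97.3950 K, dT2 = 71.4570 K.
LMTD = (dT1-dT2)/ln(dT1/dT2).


dT1/dT2 = 1.3630
ln(dT1/dT2) = 0.3097
LMTD = 25.9380 / 0.3097 = 83.7577 K

83.7577 K


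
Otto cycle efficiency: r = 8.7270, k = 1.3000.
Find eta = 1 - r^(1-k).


r^(k-1) = 1.9154
eta = 1 - 1/1.9154 = 0.4779 = 47.7916%

47.7916%


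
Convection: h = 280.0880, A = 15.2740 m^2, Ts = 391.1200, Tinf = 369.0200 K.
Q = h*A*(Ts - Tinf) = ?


dT = 22.1000 K
Q = 280.0880 * 15.2740 * 22.1000 = 94545.2169 W

94545.2169 W


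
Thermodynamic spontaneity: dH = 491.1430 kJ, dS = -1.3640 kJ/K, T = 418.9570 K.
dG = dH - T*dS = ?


T*dS = 418.9570 * -1.3640 = -571.4573 kJ
dG = 491.1430 + 571.4573 = 1062.6003 kJ (non-spontaneous)

dG = 1062.6003 kJ, non-spontaneous


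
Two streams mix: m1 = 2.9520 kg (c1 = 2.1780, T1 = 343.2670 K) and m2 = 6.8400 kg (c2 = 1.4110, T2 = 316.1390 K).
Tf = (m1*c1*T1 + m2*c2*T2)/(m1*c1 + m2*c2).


num = 5258.1534
den = 16.0807
Tf = 326.9854 K

326.9854 K


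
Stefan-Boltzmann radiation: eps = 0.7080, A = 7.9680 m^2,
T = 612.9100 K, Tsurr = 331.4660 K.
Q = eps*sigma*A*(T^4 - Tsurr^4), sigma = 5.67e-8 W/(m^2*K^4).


T^4 = 1.4112e+11
Tsurr^4 = 1.2071e+10
Q = 0.7080 * 5.67e-8 * 7.9680 * 1.2905e+11 = 41277.8621 W

41277.8621 W


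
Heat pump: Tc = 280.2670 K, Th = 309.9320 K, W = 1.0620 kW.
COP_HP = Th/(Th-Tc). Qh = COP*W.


COP = 309.9320 / 29.6650 = 10.4477
Qh = 10.4477 * 1.0620 = 11.0955 kW

COP = 10.4477, Qh = 11.0955 kW


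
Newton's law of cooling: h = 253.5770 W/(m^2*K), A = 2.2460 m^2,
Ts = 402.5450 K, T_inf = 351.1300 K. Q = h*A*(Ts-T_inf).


dT = 51.4150 K
Q = 253.5770 * 2.2460 * 51.4150 = 29282.5876 W

29282.5876 W


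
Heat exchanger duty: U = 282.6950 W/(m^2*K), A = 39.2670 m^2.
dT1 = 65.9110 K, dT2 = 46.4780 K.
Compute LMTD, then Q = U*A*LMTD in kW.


LMTD = 55.6299 K
Q = 282.6950 * 39.2670 * 55.6299 = 617524.8803 W = 617.5249 kW

617.5249 kW


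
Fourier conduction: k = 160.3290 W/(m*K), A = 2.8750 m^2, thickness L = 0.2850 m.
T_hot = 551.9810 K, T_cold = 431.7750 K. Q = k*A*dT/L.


dT = 120.2060 K
Q = 160.3290 * 2.8750 * 120.2060 / 0.2850 = 194415.6486 W

194415.6486 W


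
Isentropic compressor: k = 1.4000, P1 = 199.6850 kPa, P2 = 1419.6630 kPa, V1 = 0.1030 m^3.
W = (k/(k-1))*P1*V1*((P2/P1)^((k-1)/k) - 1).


(k-1)/k = 0.2857
(P2/P1)^exp = 1.7514
W = 3.5000 * 199.6850 * 0.1030 * (1.7514 - 1) = 54.0899 kJ

54.0899 kJ


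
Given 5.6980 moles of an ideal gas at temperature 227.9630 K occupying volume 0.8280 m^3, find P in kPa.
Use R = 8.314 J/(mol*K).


P = nRT/V = 5.6980 * 8.314 * 227.9630 / 0.8280
= 10799.3304 / 0.8280 = 13042.6696 Pa = 13.0427 kPa

13.0427 kPa


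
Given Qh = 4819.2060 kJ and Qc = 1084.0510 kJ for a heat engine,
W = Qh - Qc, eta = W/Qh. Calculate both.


W = 4819.2060 - 1084.0510 = 3735.1550 kJ
eta = 3735.1550 / 4819.2060 = 0.7751 = 77.5056%

W = 3735.1550 kJ, eta = 77.5056%


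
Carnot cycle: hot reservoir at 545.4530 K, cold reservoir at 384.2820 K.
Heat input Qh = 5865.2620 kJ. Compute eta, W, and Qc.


eta = 1 - 384.2820/545.4530 = 0.2955
W = 0.2955 * 5865.2620 = 1733.0735 kJ
Qc = 5865.2620 - 1733.0735 = 4132.1885 kJ

eta = 29.5481%, W = 1733.0735 kJ, Qc = 4132.1885 kJ


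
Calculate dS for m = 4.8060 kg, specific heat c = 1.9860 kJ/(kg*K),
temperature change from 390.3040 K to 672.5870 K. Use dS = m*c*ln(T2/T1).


T2/T1 = 1.7232
ln(T2/T1) = 0.5442
dS = 4.8060 * 1.9860 * 0.5442 = 5.1943 kJ/K

5.1943 kJ/K


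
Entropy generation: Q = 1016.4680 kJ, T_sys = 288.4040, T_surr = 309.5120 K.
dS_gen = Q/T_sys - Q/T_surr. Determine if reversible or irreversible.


dS_sys = 1016.4680/288.4040 = 3.5245 kJ/K
dS_surr = -1016.4680/309.5120 = -3.2841 kJ/K
dS_gen = 3.5245 - 3.2841 = 0.2404 kJ/K (irreversible)

dS_gen = 0.2404 kJ/K, irreversible


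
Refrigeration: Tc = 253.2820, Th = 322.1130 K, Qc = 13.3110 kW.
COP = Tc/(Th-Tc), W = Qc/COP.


COP = 253.2820 / 68.8310 = 3.6798
W = 13.3110 / 3.6798 = 3.6173 kW

COP = 3.6798, W = 3.6173 kW


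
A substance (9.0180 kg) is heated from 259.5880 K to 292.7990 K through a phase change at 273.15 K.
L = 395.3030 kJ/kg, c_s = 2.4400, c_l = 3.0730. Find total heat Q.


Q1 (sensible, solid) = 9.0180 * 2.4400 * 13.5620 = 298.4172 kJ
Q2 (latent) = 9.0180 * 395.3030 = 3564.8425 kJ
Q3 (sensible, liquid) = 9.0180 * 3.0730 * 19.6490 = 544.5193 kJ
Q_total = 4407.7789 kJ

4407.7789 kJ


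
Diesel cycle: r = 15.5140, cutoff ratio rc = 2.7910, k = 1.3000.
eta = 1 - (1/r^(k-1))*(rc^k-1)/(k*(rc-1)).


r^(k-1) = 2.2762
rc^k = 3.7974
eta = 0.4722 = 47.2162%

47.2162%


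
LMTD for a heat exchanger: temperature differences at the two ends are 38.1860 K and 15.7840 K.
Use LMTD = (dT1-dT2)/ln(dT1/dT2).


dT1/dT2 = 2.4193
ln(dT1/dT2) = 0.8835
LMTD = 22.4020 / 0.8835 = 25.3568 K

25.3568 K


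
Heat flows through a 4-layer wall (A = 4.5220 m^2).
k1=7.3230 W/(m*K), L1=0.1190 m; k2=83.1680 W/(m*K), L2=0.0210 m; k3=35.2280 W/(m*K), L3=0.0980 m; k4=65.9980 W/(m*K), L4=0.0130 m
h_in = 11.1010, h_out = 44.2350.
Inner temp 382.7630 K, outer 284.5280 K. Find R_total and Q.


R_conv_in = 1/(11.1010*4.5220) = 0.0199
R_1 = 0.1190/(7.3230*4.5220) = 0.0036
R_2 = 0.0210/(83.1680*4.5220) = 5.5838e-05
R_3 = 0.0980/(35.2280*4.5220) = 0.0006
R_4 = 0.0130/(65.9980*4.5220) = 4.3559e-05
R_conv_out = 1/(44.2350*4.5220) = 0.0050
R_total = 0.0292 K/W
Q = 98.2350 / 0.0292 = 3360.9636 W

R_total = 0.0292 K/W, Q = 3360.9636 W


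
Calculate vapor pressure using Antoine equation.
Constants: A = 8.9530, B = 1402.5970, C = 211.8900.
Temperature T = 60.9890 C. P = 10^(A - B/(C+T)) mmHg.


C+T = 272.8790
B/(C+T) = 5.1400
log10(P) = 8.9530 - 5.1400 = 3.8130
P = 10^3.8130 = 6501.3551 mmHg

6501.3551 mmHg


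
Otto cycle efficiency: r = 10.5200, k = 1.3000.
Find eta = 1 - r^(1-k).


r^(k-1) = 2.0258
eta = 1 - 1/2.0258 = 0.5064 = 50.6377%

50.6377%


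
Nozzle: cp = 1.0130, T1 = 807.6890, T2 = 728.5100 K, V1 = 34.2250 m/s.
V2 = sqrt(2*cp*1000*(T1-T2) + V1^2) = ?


dT = 79.1790 K
2*cp*1000*dT = 160416.6540
V1^2 = 1171.3506
V2 = sqrt(161588.0046) = 401.9801 m/s

401.9801 m/s


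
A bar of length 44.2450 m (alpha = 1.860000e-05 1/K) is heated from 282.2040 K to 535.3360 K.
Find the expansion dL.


dT = 253.1320 K
dL = 1.860000e-05 * 44.2450 * 253.1320 = 0.208317 m
L_final = 44.453317 m

dL = 0.208317 m


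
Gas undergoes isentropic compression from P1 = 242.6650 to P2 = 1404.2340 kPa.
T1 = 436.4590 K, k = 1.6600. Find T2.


(k-1)/k = 0.3976
(P2/P1)^exp = 2.0097
T2 = 436.4590 * 2.0097 = 877.1608 K

877.1608 K


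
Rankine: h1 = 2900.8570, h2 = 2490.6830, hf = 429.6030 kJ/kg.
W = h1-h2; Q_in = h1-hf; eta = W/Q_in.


W = 410.1740 kJ/kg
Q_in = 2471.2540 kJ/kg
eta = 0.1660 = 16.5978%

eta = 16.5978%


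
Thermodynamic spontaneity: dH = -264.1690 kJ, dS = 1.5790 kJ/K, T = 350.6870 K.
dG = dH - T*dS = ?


T*dS = 350.6870 * 1.5790 = 553.7348 kJ
dG = -264.1690 - 553.7348 = -817.9038 kJ (spontaneous)

dG = -817.9038 kJ, spontaneous


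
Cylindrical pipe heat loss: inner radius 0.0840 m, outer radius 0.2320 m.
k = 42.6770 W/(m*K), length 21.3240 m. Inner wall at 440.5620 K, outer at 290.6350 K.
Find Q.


dT = 149.9270 K
ln(ro/ri) = 1.0159
Q = 2*pi*42.6770*21.3240*149.9270 / 1.0159 = 843844.6883 W

843844.6883 W


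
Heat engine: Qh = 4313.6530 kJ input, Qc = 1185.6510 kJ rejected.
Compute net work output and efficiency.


W = 4313.6530 - 1185.6510 = 3128.0020 kJ
eta = 3128.0020 / 4313.6530 = 0.7251 = 72.5140%

W = 3128.0020 kJ, eta = 72.5140%


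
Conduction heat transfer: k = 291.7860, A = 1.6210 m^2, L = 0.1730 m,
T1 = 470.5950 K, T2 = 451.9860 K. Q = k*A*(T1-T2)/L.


dT = 18.6090 K
Q = 291.7860 * 1.6210 * 18.6090 / 0.1730 = 50877.3401 W

50877.3401 W


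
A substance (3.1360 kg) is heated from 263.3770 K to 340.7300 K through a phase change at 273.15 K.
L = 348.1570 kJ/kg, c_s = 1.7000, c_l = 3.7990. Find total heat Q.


Q1 (sensible, solid) = 3.1360 * 1.7000 * 9.7730 = 52.1018 kJ
Q2 (latent) = 3.1360 * 348.1570 = 1091.8204 kJ
Q3 (sensible, liquid) = 3.1360 * 3.7990 * 67.5800 = 805.1254 kJ
Q_total = 1949.0476 kJ

1949.0476 kJ


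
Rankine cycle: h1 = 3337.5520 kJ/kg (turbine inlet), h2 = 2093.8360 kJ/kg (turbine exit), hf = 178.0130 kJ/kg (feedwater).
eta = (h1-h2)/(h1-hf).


W = 1243.7160 kJ/kg
Q_in = 3159.5390 kJ/kg
eta = 0.3936 = 39.3638%

eta = 39.3638%


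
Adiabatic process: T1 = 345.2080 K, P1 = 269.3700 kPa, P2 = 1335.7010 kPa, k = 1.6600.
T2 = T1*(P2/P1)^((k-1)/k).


(k-1)/k = 0.3976
(P2/P1)^exp = 1.8900
T2 = 345.2080 * 1.8900 = 652.4531 K

652.4531 K


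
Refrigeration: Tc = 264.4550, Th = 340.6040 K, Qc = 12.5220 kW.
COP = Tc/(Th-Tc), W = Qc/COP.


COP = 264.4550 / 76.1490 = 3.4729
W = 12.5220 / 3.4729 = 3.6057 kW

COP = 3.4729, W = 3.6057 kW


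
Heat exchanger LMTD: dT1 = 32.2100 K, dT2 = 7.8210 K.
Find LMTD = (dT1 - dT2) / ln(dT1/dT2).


dT1/dT2 = 4.1184
ln(dT1/dT2) = 1.4155
LMTD = 24.3890 / 1.4155 = 17.2304 K

17.2304 K


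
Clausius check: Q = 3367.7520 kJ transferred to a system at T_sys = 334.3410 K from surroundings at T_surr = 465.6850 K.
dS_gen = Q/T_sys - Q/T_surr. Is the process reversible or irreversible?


dS_sys = 3367.7520/334.3410 = 10.0728 kJ/K
dS_surr = -3367.7520/465.6850 = -7.2318 kJ/K
dS_gen = 10.0728 - 7.2318 = 2.8410 kJ/K (irreversible)

dS_gen = 2.8410 kJ/K, irreversible


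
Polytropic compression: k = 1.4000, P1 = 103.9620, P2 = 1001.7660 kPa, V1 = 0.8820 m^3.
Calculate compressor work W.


(k-1)/k = 0.2857
(P2/P1)^exp = 1.9103
W = 3.5000 * 103.9620 * 0.8820 * (1.9103 - 1) = 292.1578 kJ

292.1578 kJ


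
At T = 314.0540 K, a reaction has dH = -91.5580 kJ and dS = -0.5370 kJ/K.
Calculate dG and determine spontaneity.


T*dS = 314.0540 * -0.5370 = -168.6470 kJ
dG = -91.5580 + 168.6470 = 77.0890 kJ (non-spontaneous)

dG = 77.0890 kJ, non-spontaneous


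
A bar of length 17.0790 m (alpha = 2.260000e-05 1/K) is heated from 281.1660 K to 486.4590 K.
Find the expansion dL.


dT = 205.2930 K
dL = 2.260000e-05 * 17.0790 * 205.2930 = 0.079240 m
L_final = 17.158240 m

dL = 0.079240 m


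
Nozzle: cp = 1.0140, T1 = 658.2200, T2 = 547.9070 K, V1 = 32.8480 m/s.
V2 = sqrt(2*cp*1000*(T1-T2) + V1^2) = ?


dT = 110.3130 K
2*cp*1000*dT = 223714.7640
V1^2 = 1078.9911
V2 = sqrt(224793.7551) = 474.1242 m/s

474.1242 m/s


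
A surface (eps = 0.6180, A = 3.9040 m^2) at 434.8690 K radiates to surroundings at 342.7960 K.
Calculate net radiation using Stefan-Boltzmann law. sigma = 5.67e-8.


T^4 = 3.5763e+10
Tsurr^4 = 1.3808e+10
Q = 0.6180 * 5.67e-8 * 3.9040 * 2.1955e+10 = 3003.3564 W

3003.3564 W


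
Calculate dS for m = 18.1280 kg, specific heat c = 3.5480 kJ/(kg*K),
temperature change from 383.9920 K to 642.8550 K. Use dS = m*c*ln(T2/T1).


T2/T1 = 1.6741
ln(T2/T1) = 0.5153
dS = 18.1280 * 3.5480 * 0.5153 = 33.1430 kJ/K

33.1430 kJ/K


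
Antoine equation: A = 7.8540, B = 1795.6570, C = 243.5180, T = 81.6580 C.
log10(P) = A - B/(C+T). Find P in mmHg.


C+T = 325.1760
B/(C+T) = 5.5221
log10(P) = 7.8540 - 5.5221 = 2.3319
P = 10^2.3319 = 214.7296 mmHg

214.7296 mmHg


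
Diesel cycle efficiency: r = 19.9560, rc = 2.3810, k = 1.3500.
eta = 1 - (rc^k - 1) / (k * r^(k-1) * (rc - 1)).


r^(k-1) = 2.8512
rc^k = 3.2257
eta = 0.5813 = 58.1288%

58.1288%


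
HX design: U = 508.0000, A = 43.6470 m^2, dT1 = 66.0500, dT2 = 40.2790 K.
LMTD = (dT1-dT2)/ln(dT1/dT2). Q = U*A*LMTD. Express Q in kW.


LMTD = 52.1066 K
Q = 508.0000 * 43.6470 * 52.1066 = 1155343.8585 W = 1155.3439 kW

1155.3439 kW


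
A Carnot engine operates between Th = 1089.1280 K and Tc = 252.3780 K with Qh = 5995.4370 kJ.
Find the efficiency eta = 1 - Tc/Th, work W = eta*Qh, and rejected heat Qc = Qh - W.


eta = 1 - 252.3780/1089.1280 = 0.7683
W = 0.7683 * 5995.4370 = 4606.1454 kJ
Qc = 5995.4370 - 4606.1454 = 1389.2916 kJ

eta = 76.8275%, W = 4606.1454 kJ, Qc = 1389.2916 kJ


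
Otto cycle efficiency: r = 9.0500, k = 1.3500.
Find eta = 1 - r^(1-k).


r^(k-1) = 2.1619
eta = 1 - 1/2.1619 = 0.5374 = 53.7435%

53.7435%


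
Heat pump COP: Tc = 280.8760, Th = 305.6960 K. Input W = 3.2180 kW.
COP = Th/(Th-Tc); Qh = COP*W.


COP = 305.6960 / 24.8200 = 12.3165
Qh = 12.3165 * 3.2180 = 39.6346 kW

COP = 12.3165, Qh = 39.6346 kW


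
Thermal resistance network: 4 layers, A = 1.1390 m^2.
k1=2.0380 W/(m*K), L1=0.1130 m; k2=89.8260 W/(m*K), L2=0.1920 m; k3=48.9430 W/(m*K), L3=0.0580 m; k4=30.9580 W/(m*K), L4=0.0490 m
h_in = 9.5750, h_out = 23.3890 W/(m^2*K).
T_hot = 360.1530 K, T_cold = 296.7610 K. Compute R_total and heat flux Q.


R_conv_in = 1/(9.5750*1.1390) = 0.0917
R_1 = 0.1130/(2.0380*1.1390) = 0.0487
R_2 = 0.1920/(89.8260*1.1390) = 0.0019
R_3 = 0.0580/(48.9430*1.1390) = 0.0010
R_4 = 0.0490/(30.9580*1.1390) = 0.0014
R_conv_out = 1/(23.3890*1.1390) = 0.0375
R_total = 0.1822 K/W
Q = 63.3920 / 0.1822 = 347.8922 W

R_total = 0.1822 K/W, Q = 347.8922 W


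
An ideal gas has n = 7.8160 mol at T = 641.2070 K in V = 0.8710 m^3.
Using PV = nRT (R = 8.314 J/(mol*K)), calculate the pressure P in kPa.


P = nRT/V = 7.8160 * 8.314 * 641.2070 / 0.8710
= 41667.0569 / 0.8710 = 47838.1824 Pa = 47.8382 kPa

47.8382 kPa


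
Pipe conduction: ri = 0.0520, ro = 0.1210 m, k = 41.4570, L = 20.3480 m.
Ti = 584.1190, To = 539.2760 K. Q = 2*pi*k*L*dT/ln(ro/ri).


dT = 44.8430 K
ln(ro/ri) = 0.8445
Q = 2*pi*41.4570*20.3480*44.8430 / 0.8445 = 281430.0018 W

281430.0018 W


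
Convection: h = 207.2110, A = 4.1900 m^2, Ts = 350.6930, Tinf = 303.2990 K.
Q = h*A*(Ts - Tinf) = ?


dT = 47.3940 K
Q = 207.2110 * 4.1900 * 47.3940 = 41148.1386 W

41148.1386 W


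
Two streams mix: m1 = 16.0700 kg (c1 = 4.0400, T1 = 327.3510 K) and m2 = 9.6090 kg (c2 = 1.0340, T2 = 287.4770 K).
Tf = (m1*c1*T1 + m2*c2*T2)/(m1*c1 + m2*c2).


num = 24108.8305
den = 74.8585
Tf = 322.0587 K

322.0587 K


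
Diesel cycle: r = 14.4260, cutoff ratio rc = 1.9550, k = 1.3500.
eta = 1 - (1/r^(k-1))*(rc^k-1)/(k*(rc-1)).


r^(k-1) = 2.5451
rc^k = 2.4720
eta = 0.5514 = 55.1390%

55.1390%


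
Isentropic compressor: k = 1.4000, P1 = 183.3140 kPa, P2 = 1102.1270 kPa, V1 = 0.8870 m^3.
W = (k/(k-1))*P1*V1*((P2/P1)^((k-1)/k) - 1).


(k-1)/k = 0.2857
(P2/P1)^exp = 1.6695
W = 3.5000 * 183.3140 * 0.8870 * (1.6695 - 1) = 381.0010 kJ

381.0010 kJ


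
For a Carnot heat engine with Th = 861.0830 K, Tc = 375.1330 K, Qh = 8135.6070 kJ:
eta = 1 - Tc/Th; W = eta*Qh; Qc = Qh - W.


eta = 1 - 375.1330/861.0830 = 0.5643
W = 0.5643 * 8135.6070 = 4591.3091 kJ
Qc = 8135.6070 - 4591.3091 = 3544.2979 kJ

eta = 56.4347%, W = 4591.3091 kJ, Qc = 3544.2979 kJ


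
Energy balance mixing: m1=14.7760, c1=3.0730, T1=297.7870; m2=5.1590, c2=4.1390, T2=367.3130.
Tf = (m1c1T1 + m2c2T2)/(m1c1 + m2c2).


num = 21364.7811
den = 66.7597
Tf = 320.0249 K

320.0249 K


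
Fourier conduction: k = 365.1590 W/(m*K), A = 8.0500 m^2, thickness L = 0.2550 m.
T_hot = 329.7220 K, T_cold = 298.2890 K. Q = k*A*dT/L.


dT = 31.4330 K
Q = 365.1590 * 8.0500 * 31.4330 / 0.2550 = 362346.0585 W

362346.0585 W


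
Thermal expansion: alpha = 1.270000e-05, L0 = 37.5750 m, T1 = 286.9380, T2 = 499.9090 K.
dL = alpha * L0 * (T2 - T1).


dT = 212.9710 K
dL = 1.270000e-05 * 37.5750 * 212.9710 = 0.101630 m
L_final = 37.676630 m

dL = 0.101630 m


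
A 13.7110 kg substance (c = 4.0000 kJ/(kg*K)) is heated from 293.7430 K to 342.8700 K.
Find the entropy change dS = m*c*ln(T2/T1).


T2/T1 = 1.1672
ln(T2/T1) = 0.1546
dS = 13.7110 * 4.0000 * 0.1546 = 8.4814 kJ/K

8.4814 kJ/K


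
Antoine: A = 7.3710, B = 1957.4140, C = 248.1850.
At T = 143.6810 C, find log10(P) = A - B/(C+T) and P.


C+T = 391.8660
B/(C+T) = 4.9951
log10(P) = 7.3710 - 4.9951 = 2.3759
P = 10^2.3759 = 237.6235 mmHg

237.6235 mmHg


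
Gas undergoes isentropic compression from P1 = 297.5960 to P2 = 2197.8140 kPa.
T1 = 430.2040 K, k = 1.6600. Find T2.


(k-1)/k = 0.3976
(P2/P1)^exp = 2.2144
T2 = 430.2040 * 2.2144 = 952.6372 K

952.6372 K


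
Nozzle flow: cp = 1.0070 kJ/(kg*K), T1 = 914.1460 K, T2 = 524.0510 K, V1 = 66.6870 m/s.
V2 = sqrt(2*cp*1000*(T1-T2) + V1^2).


dT = 390.0950 K
2*cp*1000*dT = 785651.3300
V1^2 = 4447.1560
V2 = sqrt(790098.4860) = 888.8748 m/s

888.8748 m/s


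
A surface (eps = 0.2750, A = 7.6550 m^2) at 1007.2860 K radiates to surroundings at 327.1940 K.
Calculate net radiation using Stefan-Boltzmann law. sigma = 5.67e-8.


T^4 = 1.0295e+12
Tsurr^4 = 1.1461e+10
Q = 0.2750 * 5.67e-8 * 7.6550 * 1.0180e+12 = 121509.4476 W

121509.4476 W


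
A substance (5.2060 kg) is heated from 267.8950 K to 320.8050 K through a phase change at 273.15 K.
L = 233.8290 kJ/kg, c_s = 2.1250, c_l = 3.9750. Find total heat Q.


Q1 (sensible, solid) = 5.2060 * 2.1250 * 5.2550 = 58.1348 kJ
Q2 (latent) = 5.2060 * 233.8290 = 1217.3138 kJ
Q3 (sensible, liquid) = 5.2060 * 3.9750 * 47.6550 = 986.1654 kJ
Q_total = 2261.6139 kJ

2261.6139 kJ


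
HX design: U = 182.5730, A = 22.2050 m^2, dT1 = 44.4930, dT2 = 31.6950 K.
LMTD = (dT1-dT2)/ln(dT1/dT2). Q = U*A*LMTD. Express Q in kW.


LMTD = 37.7330 K
Q = 182.5730 * 22.2050 * 37.7330 = 152970.6976 W = 152.9707 kW

152.9707 kW


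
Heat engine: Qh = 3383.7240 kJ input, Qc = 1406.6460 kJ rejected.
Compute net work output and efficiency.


W = 3383.7240 - 1406.6460 = 1977.0780 kJ
eta = 1977.0780 / 3383.7240 = 0.5843 = 58.4291%

W = 1977.0780 kJ, eta = 58.4291%


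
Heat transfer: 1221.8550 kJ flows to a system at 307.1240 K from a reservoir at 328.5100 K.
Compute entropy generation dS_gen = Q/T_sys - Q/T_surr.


dS_sys = 1221.8550/307.1240 = 3.9784 kJ/K
dS_surr = -1221.8550/328.5100 = -3.7194 kJ/K
dS_gen = 3.9784 - 3.7194 = 0.2590 kJ/K (irreversible)

dS_gen = 0.2590 kJ/K, irreversible


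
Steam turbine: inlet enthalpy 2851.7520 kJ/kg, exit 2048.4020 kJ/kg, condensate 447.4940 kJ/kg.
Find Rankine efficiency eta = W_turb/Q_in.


W = 803.3500 kJ/kg
Q_in = 2404.2580 kJ/kg
eta = 0.3341 = 33.4136%

eta = 33.4136%


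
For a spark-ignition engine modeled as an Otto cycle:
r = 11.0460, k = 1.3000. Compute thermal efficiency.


r^(k-1) = 2.0557
eta = 1 - 1/2.0557 = 0.5135 = 51.3550%

51.3550%


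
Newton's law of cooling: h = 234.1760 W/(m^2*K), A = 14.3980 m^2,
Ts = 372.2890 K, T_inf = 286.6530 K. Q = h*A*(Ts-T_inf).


dT = 85.6360 K
Q = 234.1760 * 14.3980 * 85.6360 = 288735.9937 W

288735.9937 W


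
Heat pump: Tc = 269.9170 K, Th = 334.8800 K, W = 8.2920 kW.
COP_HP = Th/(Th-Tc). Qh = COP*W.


COP = 334.8800 / 64.9630 = 5.1549
Qh = 5.1549 * 8.2920 = 42.7447 kW

COP = 5.1549, Qh = 42.7447 kW


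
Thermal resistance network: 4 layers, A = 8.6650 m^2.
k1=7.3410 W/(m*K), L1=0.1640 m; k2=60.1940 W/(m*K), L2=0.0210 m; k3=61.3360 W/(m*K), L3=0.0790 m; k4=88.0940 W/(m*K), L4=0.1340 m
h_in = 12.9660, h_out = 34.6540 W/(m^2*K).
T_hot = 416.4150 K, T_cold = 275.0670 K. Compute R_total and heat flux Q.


R_conv_in = 1/(12.9660*8.6650) = 0.0089
R_1 = 0.1640/(7.3410*8.6650) = 0.0026
R_2 = 0.0210/(60.1940*8.6650) = 4.0262e-05
R_3 = 0.0790/(61.3360*8.6650) = 0.0001
R_4 = 0.1340/(88.0940*8.6650) = 0.0002
R_conv_out = 1/(34.6540*8.6650) = 0.0033
R_total = 0.0152 K/W
Q = 141.3480 / 0.0152 = 9315.3556 W

R_total = 0.0152 K/W, Q = 9315.3556 W


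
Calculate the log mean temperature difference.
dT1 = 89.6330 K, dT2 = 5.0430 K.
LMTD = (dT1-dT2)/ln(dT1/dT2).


dT1/dT2 = 17.7737
ln(dT1/dT2) = 2.8777
LMTD = 84.5900 / 2.8777 = 29.3948 K

29.3948 K


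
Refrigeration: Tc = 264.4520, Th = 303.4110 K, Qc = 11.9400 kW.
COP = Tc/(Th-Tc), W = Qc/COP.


COP = 264.4520 / 38.9590 = 6.7880
W = 11.9400 / 6.7880 = 1.7590 kW

COP = 6.7880, W = 1.7590 kW


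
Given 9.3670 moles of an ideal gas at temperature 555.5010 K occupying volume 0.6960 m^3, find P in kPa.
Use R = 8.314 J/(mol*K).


P = nRT/V = 9.3670 * 8.314 * 555.5010 / 0.6960
= 43260.8836 / 0.6960 = 62156.4419 Pa = 62.1564 kPa

62.1564 kPa


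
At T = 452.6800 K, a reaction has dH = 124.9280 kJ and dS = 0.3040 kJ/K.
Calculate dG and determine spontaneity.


T*dS = 452.6800 * 0.3040 = 137.6147 kJ
dG = 124.9280 - 137.6147 = -12.6867 kJ (spontaneous)

dG = -12.6867 kJ, spontaneous


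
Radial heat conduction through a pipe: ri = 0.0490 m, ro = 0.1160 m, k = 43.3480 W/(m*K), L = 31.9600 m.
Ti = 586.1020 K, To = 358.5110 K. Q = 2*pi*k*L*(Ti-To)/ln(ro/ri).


dT = 227.5910 K
ln(ro/ri) = 0.8618
Q = 2*pi*43.3480*31.9600*227.5910 / 0.8618 = 2298896.7714 W

2298896.7714 W


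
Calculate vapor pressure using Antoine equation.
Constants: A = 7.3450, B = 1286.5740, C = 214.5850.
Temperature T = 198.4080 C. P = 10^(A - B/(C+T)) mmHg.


C+T = 412.9930
B/(C+T) = 3.1152
log10(P) = 7.3450 - 3.1152 = 4.2298
P = 10^4.2298 = 16972.8947 mmHg

16972.8947 mmHg


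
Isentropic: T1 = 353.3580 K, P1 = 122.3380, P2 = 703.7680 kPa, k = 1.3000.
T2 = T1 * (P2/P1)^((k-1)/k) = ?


(k-1)/k = 0.2308
(P2/P1)^exp = 1.4975
T2 = 353.3580 * 1.4975 = 529.1382 K

529.1382 K


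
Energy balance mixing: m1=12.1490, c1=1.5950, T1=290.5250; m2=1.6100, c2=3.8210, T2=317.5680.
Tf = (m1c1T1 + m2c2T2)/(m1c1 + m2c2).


num = 7583.3112
den = 25.5295
Tf = 297.0415 K

297.0415 K


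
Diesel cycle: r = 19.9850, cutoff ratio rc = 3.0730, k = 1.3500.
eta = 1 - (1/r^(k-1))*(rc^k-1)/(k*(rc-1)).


r^(k-1) = 2.8526
rc^k = 4.5521
eta = 0.5551 = 55.5059%

55.5059%


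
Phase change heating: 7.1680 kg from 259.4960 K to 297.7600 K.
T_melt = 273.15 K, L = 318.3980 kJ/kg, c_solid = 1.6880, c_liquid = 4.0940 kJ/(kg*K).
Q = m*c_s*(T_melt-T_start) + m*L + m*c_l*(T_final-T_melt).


Q1 (sensible, solid) = 7.1680 * 1.6880 * 13.6540 = 165.2077 kJ
Q2 (latent) = 7.1680 * 318.3980 = 2282.2769 kJ
Q3 (sensible, liquid) = 7.1680 * 4.0940 * 24.6100 = 722.1999 kJ
Q_total = 3169.6845 kJ

3169.6845 kJ


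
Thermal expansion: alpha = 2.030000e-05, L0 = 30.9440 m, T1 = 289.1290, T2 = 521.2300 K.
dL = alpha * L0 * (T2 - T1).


dT = 232.1010 K
dL = 2.030000e-05 * 30.9440 * 232.1010 = 0.145797 m
L_final = 31.089797 m

dL = 0.145797 m


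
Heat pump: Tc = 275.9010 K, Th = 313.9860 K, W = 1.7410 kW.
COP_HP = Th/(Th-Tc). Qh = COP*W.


COP = 313.9860 / 38.0850 = 8.2443
Qh = 8.2443 * 1.7410 = 14.3534 kW

COP = 8.2443, Qh = 14.3534 kW


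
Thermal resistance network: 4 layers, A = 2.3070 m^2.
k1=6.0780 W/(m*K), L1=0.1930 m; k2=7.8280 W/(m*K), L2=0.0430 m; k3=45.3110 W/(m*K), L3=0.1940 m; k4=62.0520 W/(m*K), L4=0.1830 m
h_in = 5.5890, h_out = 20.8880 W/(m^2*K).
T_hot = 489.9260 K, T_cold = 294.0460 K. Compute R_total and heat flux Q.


R_conv_in = 1/(5.5890*2.3070) = 0.0776
R_1 = 0.1930/(6.0780*2.3070) = 0.0138
R_2 = 0.0430/(7.8280*2.3070) = 0.0024
R_3 = 0.1940/(45.3110*2.3070) = 0.0019
R_4 = 0.1830/(62.0520*2.3070) = 0.0013
R_conv_out = 1/(20.8880*2.3070) = 0.0208
R_total = 0.1176 K/W
Q = 195.8800 / 0.1176 = 1665.8201 W

R_total = 0.1176 K/W, Q = 1665.8201 W


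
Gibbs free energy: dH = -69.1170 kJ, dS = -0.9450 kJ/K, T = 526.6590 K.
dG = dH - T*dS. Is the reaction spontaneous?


T*dS = 526.6590 * -0.9450 = -497.6928 kJ
dG = -69.1170 + 497.6928 = 428.5758 kJ (non-spontaneous)

dG = 428.5758 kJ, non-spontaneous


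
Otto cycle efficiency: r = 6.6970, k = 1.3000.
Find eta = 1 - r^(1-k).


r^(k-1) = 1.7691
eta = 1 - 1/1.7691 = 0.4348 = 43.4756%

43.4756%


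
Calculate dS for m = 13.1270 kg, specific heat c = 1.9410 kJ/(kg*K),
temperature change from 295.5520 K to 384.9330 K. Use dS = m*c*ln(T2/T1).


T2/T1 = 1.3024
ln(T2/T1) = 0.2642
dS = 13.1270 * 1.9410 * 0.2642 = 6.7323 kJ/K

6.7323 kJ/K


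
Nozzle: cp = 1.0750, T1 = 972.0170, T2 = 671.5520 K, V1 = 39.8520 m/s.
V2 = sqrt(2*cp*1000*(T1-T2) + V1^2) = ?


dT = 300.4650 K
2*cp*1000*dT = 645999.7500
V1^2 = 1588.1819
V2 = sqrt(647587.9319) = 804.7285 m/s

804.7285 m/s


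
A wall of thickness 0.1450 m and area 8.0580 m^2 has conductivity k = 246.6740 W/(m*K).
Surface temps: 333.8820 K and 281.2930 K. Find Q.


dT = 52.5890 K
Q = 246.6740 * 8.0580 * 52.5890 / 0.1450 = 720904.1900 W

720904.1900 W


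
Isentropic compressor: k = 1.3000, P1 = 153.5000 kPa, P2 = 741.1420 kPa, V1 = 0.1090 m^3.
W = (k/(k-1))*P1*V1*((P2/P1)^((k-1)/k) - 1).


(k-1)/k = 0.2308
(P2/P1)^exp = 1.4381
W = 4.3333 * 153.5000 * 0.1090 * (1.4381 - 1) = 31.7659 kJ

31.7659 kJ


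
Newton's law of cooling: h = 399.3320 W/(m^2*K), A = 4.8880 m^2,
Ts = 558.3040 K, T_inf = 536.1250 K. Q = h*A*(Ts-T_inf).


dT = 22.1790 K
Q = 399.3320 * 4.8880 * 22.1790 = 43291.9623 W

43291.9623 W


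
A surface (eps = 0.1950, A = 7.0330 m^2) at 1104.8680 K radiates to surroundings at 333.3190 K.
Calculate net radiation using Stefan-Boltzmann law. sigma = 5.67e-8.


T^4 = 1.4902e+12
Tsurr^4 = 1.2344e+10
Q = 0.1950 * 5.67e-8 * 7.0330 * 1.4778e+12 = 114917.8613 W

114917.8613 W


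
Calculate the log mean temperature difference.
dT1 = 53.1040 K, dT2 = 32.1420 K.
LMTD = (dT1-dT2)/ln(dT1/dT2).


dT1/dT2 = 1.6522
ln(dT1/dT2) = 0.5021
LMTD = 20.9620 / 0.5021 = 41.7496 K

41.7496 K


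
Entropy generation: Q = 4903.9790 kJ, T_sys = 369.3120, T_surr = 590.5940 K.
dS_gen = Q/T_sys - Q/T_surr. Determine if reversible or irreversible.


dS_sys = 4903.9790/369.3120 = 13.2787 kJ/K
dS_surr = -4903.9790/590.5940 = -8.3035 kJ/K
dS_gen = 13.2787 - 8.3035 = 4.9752 kJ/K (irreversible)

dS_gen = 4.9752 kJ/K, irreversible


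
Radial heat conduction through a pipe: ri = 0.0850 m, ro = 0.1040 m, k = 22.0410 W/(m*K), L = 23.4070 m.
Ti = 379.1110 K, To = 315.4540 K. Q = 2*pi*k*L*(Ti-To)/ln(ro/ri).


dT = 63.6570 K
ln(ro/ri) = 0.2017
Q = 2*pi*22.0410*23.4070*63.6570 / 0.2017 = 1022849.7383 W

1022849.7383 W


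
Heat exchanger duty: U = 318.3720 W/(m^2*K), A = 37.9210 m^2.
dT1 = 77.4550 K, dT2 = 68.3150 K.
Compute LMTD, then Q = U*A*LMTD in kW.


LMTD = 72.7894 K
Q = 318.3720 * 37.9210 * 72.7894 = 878785.1171 W = 878.7851 kW

878.7851 kW


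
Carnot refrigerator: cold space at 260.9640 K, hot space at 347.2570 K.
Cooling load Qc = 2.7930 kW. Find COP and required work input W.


COP = 260.9640 / 86.2930 = 3.0242
W = 2.7930 / 3.0242 = 0.9236 kW

COP = 3.0242, W = 0.9236 kW


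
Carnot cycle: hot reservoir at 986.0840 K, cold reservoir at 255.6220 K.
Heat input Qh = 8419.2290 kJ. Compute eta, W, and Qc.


eta = 1 - 255.6220/986.0840 = 0.7408
W = 0.7408 * 8419.2290 = 6236.7170 kJ
Qc = 8419.2290 - 6236.7170 = 2182.5120 kJ

eta = 74.0771%, W = 6236.7170 kJ, Qc = 2182.5120 kJ


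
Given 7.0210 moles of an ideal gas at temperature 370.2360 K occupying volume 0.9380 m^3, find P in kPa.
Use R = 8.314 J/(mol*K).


P = nRT/V = 7.0210 * 8.314 * 370.2360 / 0.9380
= 21611.6357 / 0.9380 = 23040.1234 Pa = 23.0401 kPa

23.0401 kPa


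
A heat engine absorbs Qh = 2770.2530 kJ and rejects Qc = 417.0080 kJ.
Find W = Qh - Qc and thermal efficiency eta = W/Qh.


W = 2770.2530 - 417.0080 = 2353.2450 kJ
eta = 2353.2450 / 2770.2530 = 0.8495 = 84.9469%

W = 2353.2450 kJ, eta = 84.9469%


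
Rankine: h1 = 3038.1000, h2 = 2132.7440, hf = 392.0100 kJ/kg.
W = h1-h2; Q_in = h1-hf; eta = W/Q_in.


W = 905.3560 kJ/kg
Q_in = 2646.0900 kJ/kg
eta = 0.3421 = 34.2149%

eta = 34.2149%


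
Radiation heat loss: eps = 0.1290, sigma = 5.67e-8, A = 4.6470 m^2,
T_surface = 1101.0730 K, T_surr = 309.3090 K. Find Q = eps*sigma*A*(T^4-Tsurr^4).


T^4 = 1.4698e+12
Tsurr^4 = 9.1531e+09
Q = 0.1290 * 5.67e-8 * 4.6470 * 1.4607e+12 = 49647.4468 W

49647.4468 W


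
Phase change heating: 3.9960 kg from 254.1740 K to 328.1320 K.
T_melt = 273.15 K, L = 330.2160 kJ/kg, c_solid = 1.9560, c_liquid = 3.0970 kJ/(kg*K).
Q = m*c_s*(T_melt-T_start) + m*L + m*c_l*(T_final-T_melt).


Q1 (sensible, solid) = 3.9960 * 1.9560 * 18.9760 = 148.3198 kJ
Q2 (latent) = 3.9960 * 330.2160 = 1319.5431 kJ
Q3 (sensible, liquid) = 3.9960 * 3.0970 * 54.9820 = 680.4359 kJ
Q_total = 2148.2988 kJ

2148.2988 kJ


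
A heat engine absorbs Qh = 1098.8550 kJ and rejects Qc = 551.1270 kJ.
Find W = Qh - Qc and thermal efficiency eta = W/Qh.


W = 1098.8550 - 551.1270 = 547.7280 kJ
eta = 547.7280 / 1098.8550 = 0.4985 = 49.8453%

W = 547.7280 kJ, eta = 49.8453%


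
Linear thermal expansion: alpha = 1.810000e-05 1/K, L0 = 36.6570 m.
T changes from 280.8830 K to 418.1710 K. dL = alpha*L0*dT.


dT = 137.2880 K
dL = 1.810000e-05 * 36.6570 * 137.2880 = 0.091089 m
L_final = 36.748089 m

dL = 0.091089 m
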